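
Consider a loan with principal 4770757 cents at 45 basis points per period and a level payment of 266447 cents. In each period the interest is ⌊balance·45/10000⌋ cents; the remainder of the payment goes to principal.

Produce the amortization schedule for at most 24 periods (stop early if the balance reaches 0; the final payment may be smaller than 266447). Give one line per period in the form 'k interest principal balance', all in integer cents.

1 21468 244979 4525778
2 20366 246081 4279697
3 19258 247189 4032508
4 18146 248301 3784207
5 17028 249419 3534788
6 15906 250541 3284247
7 14779 251668 3032579
8 13646 252801 2779778
9 12509 253938 2525840
10 11366 255081 2270759
11 10218 256229 2014530
12 9065 257382 1757148
13 7907 258540 1498608
14 6743 259704 1238904
15 5575 260872 978032
16 4401 262046 715986
17 3221 263226 452760
18 2037 264410 188350
19 847 188350 0

1. interest=⌊4770757·45/10000⌋=21468; principal=266447-21468=244979; balance=4770757-244979=4525778
2. interest=⌊4525778·45/10000⌋=20366; principal=266447-20366=246081; balance=4525778-246081=4279697
3. interest=⌊4279697·45/10000⌋=19258; principal=266447-19258=247189; balance=4279697-247189=4032508
4. interest=⌊4032508·45/10000⌋=18146; principal=266447-18146=248301; balance=4032508-248301=3784207
5. interest=⌊3784207·45/10000⌋=17028; principal=266447-17028=249419; balance=3784207-249419=3534788
6. interest=⌊3534788·45/10000⌋=15906; principal=266447-15906=250541; balance=3534788-250541=3284247
7. interest=⌊3284247·45/10000⌋=14779; principal=266447-14779=251668; balance=3284247-251668=3032579
8. interest=⌊3032579·45/10000⌋=13646; principal=266447-13646=252801; balance=3032579-252801=2779778
9. interest=⌊2779778·45/10000⌋=12509; principal=266447-12509=253938; balance=2779778-253938=2525840
10. interest=⌊2525840·45/10000⌋=11366; principal=266447-11366=255081; balance=2525840-255081=2270759
11. interest=⌊2270759·45/10000⌋=10218; principal=266447-10218=256229; balance=2270759-256229=2014530
12. interest=⌊2014530·45/10000⌋=9065; principal=266447-9065=257382; balance=2014530-257382=1757148
13. interest=⌊1757148·45/10000⌋=7907; principal=266447-7907=258540; balance=1757148-258540=1498608
14. interest=⌊1498608·45/10000⌋=6743; principal=266447-6743=259704; balance=1498608-259704=1238904
15. interest=⌊1238904·45/10000⌋=5575; principal=266447-5575=260872; balance=1238904-260872=978032
16. interest=⌊978032·45/10000⌋=4401; principal=266447-4401=262046; balance=978032-262046=715986
17. interest=⌊715986·45/10000⌋=3221; principal=266447-3221=263226; balance=715986-263226=452760
18. interest=⌊452760·45/10000⌋=2037; principal=266447-2037=264410; balance=452760-264410=188350
19. interest=⌊188350·45/10000⌋=847; principal=min(266447-847,188350)=188350; balance=188350-188350=0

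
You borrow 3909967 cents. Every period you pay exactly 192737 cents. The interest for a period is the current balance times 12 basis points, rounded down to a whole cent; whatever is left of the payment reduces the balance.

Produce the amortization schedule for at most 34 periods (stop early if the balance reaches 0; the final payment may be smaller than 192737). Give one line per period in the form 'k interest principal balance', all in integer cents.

1. interest=⌊3909967·12/10000⌋=4691; principal=192737-4691=188046; balance=3909967-188046=3721921
2. interest=⌊3721921·12/10000⌋=4466; principal=192737-4466=188271; balance=3721921-188271=3533650
3. interest=⌊3533650·12/10000⌋=4240; principal=192737-4240=188497; balance=3533650-188497=3345153
4. interest=⌊3345153·12/10000⌋=4014; principal=192737-4014=188723; balance=3345153-188723=3156430
5. interest=⌊3156430·12/10000⌋=3787; principal=192737-3787=188950; balance=3156430-188950=2967480
6. interest=⌊2967480·12/10000⌋=3560; principal=192737-3560=189177; balance=2967480-189177=2778303
7. interest=⌊2778303·12/10000⌋=3333; principal=192737-3333=189404; balance=2778303-189404=2588899
8. interest=⌊2588899·12/10000⌋=3106; principal=192737-3106=189631; balance=2588899-189631=2399268
9. interest=⌊2399268·12/10000⌋=2879; principal=192737-2879=189858; balance=2399268-189858=2209410
10. interest=⌊2209410·12/10000⌋=2651; principal=192737-2651=190086; balance=2209410-190086=2019324
11. interest=⌊2019324·12/10000⌋=2423; principal=192737-2423=190314; balance=2019324-190314=1829010
12. interest=⌊1829010·12/10000⌋=2194; principal=192737-2194=190543; balance=1829010-190543=1638467
13. interest=⌊1638467·12/10000⌋=1966; principal=192737-1966=190771; balance=1638467-190771=1447696
14. interest=⌊1447696·12/10000⌋=1737; principal=192737-1737=191000; balance=1447696-191000=1256696
15. interest=⌊1256696·12/10000⌋=1508; principal=192737-1508=191229; balance=1256696-191229=1065467
16. interest=⌊1065467·12/10000⌋=1278; principal=192737-1278=191459; balance=1065467-191459=874008
17. interest=⌊874008·12/10000⌋=1048; principal=192737-1048=191689; balance=874008-191689=682319
18. interest=⌊682319·12/10000⌋=818; principal=192737-818=191919; balance=682319-191919=490400
19. interest=⌊490400·12/10000⌋=588; principal=192737-588=192149; balance=490400-192149=298251
20. interest=⌊298251·12/10000⌋=357; principal=192737-357=192380; balance=298251-192380=105871
21. interest=⌊105871·12/10000⌋=127; principal=min(192737-127,105871)=105871; balance=105871-105871=0

1 4691 188046 3721921
2 4466 188271 3533650
3 4240 188497 3345153
4 4014 188723 3156430
5 3787 188950 2967480
6 3560 189177 2778303
7 3333 189404 2588899
8 3106 189631 2399268
9 2879 189858 2209410
10 2651 190086 2019324
11 2423 190314 1829010
12 2194 190543 1638467
13 1966 190771 1447696
14 1737 191000 1256696
15 1508 191229 1065467
16 1278 191459 874008
17 1048 191689 682319
18 818 191919 490400
19 588 192149 298251
20 357 192380 105871
21 127 105871 0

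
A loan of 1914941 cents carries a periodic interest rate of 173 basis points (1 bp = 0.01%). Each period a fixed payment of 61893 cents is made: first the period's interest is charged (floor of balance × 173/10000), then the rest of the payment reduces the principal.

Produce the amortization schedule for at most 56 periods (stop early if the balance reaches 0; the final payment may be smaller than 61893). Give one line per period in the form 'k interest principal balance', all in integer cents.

1. interest=⌊1914941·173/10000⌋=33128; principal=61893-33128=28765; balance=1914941-28765=1886176
2. interest=⌊1886176·173/10000⌋=32630; principal=61893-32630=29263; balance=1886176-29263=1856913
3. interest=⌊1856913·173/10000⌋=32124; principal=61893-32124=29769; balance=1856913-29769=1827144
4. interest=⌊1827144·173/10000⌋=31609; principal=61893-31609=30284; balance=1827144-30284=1796860
5. interest=⌊1796860·173/10000⌋=31085; principal=61893-31085=30808; balance=1796860-30808=1766052
6. interest=⌊1766052·173/10000⌋=30552; principal=61893-30552=31341; balance=1766052-31341=1734711
7. interest=⌊1734711·173/10000⌋=30010; principal=61893-30010=31883; balance=1734711-31883=1702828
8. interest=⌊1702828·173/10000⌋=29458; principal=61893-29458=32435; balance=1702828-32435=1670393
9. interest=⌊1670393·173/10000⌋=28897; principal=61893-28897=32996; balance=1670393-32996=1637397
10. interest=⌊1637397·173/10000⌋=28326; principal=61893-28326=33567; balance=1637397-33567=1603830
11. interest=⌊1603830·173/10000⌋=27746; principal=61893-27746=34147; balance=1603830-34147=1569683
12. interest=⌊1569683·173/10000⌋=27155; principal=61893-27155=34738; balance=1569683-34738=1534945
13. interest=⌊1534945·173/10000⌋=26554; principal=61893-26554=35339; balance=1534945-35339=1499606
14. interest=⌊1499606·173/10000⌋=25943; principal=61893-25943=35950; balance=1499606-35950=1463656
15. interest=⌊1463656·173/10000⌋=25321; principal=61893-25321=36572; balance=1463656-36572=1427084
16. interest=⌊1427084·173/10000⌋=24688; principal=61893-24688=37205; balance=1427084-37205=1389879
17. interest=⌊1389879·173/10000⌋=24044; principal=61893-24044=37849; balance=1389879-37849=1352030
18. interest=⌊1352030·173/10000⌋=23390; principal=61893-23390=38503; balance=1352030-38503=1313527
19. interest=⌊1313527·173/10000⌋=22724; principal=61893-22724=39169; balance=1313527-39169=1274358
20. interest=⌊1274358·173/10000⌋=22046; principal=61893-22046=39847; balance=1274358-39847=1234511
21. interest=⌊1234511·173/10000⌋=21357; principal=61893-21357=40536; balance=1234511-40536=1193975
22. interest=⌊1193975·173/10000⌋=20655; principal=61893-20655=41238; balance=1193975-41238=1152737
23. interest=⌊1152737·173/10000⌋=19942; principal=61893-19942=41951; balance=1152737-41951=1110786
24. interest=⌊1110786·173/10000⌋=19216; principal=61893-19216=42677; balance=1110786-42677=1068109
25. interest=⌊1068109·173/10000⌋=18478; principal=61893-18478=43415; balance=1068109-43415=1024694
26. interest=⌊1024694·173/10000⌋=17727; principal=61893-17727=44166; balance=1024694-44166=980528
27. interest=⌊980528·173/10000⌋=16963; principal=61893-16963=44930; balance=980528-44930=935598
28. interest=⌊935598·173/10000⌋=16185; principal=61893-16185=45708; balance=935598-45708=889890
29. interest=⌊889890·173/10000⌋=15395; principal=61893-15395=46498; balance=889890-46498=843392
30. interest=⌊843392·173/10000⌋=14590; principal=61893-14590=47303; balance=843392-47303=796089
31. interest=⌊796089·173/10000⌋=13772; principal=61893-13772=48121; balance=796089-48121=747968
32. interest=⌊747968·173/10000⌋=12939; principal=61893-12939=48954; balance=747968-48954=699014
33. interest=⌊699014·173/10000⌋=12092; principal=61893-12092=49801; balance=699014-49801=649213
34. interest=⌊649213·173/10000⌋=11231; principal=61893-11231=50662; balance=649213-50662=598551
35. interest=⌊598551·173/10000⌋=10354; principal=61893-10354=51539; balance=598551-51539=547012
36. interest=⌊547012·173/10000⌋=9463; principal=61893-9463=52430; balance=547012-52430=494582
37. interest=⌊494582·173/10000⌋=8556; principal=61893-8556=53337; balance=494582-53337=441245
38. interest=⌊441245·173/10000⌋=7633; principal=61893-7633=54260; balance=441245-54260=386985
39. interest=⌊386985·173/10000⌋=6694; principal=61893-6694=55199; balance=386985-55199=331786
40. interest=⌊331786·173/10000⌋=5739; principal=61893-5739=56154; balance=331786-56154=275632
41. interest=⌊275632·173/10000⌋=4768; principal=61893-4768=57125; balance=275632-57125=218507
42. interest=⌊218507·173/10000⌋=3780; principal=61893-3780=58113; balance=218507-58113=160394
43. interest=⌊160394·173/10000⌋=2774; principal=61893-2774=59119; balance=160394-59119=101275
44. interest=⌊101275·173/10000⌋=1752; principal=61893-1752=60141; balance=101275-60141=41134
45. interest=⌊41134·173/10000⌋=711; principal=min(61893-711,41134)=41134; balance=41134-41134=0

1 33128 28765 1886176
2 32630 29263 1856913
3 32124 29769 1827144
4 31609 30284 1796860
5 31085 30808 1766052
6 30552 31341 1734711
7 30010 31883 1702828
8 29458 32435 1670393
9 28897 32996 1637397
10 28326 33567 1603830
11 27746 34147 1569683
12 27155 34738 1534945
13 26554 35339 1499606
14 25943 35950 1463656
15 25321 36572 1427084
16 24688 37205 1389879
17 24044 37849 1352030
18 23390 38503 1313527
19 22724 39169 1274358
20 22046 39847 1234511
21 21357 40536 1193975
22 20655 41238 1152737
23 19942 41951 1110786
24 19216 42677 1068109
25 18478 43415 1024694
26 17727 44166 980528
27 16963 44930 935598
28 16185 45708 889890
29 15395 46498 843392
30 14590 47303 796089
31 13772 48121 747968
32 12939 48954 699014
33 12092 49801 649213
34 11231 50662 598551
35 10354 51539 547012
36 9463 52430 494582
37 8556 53337 441245
38 7633 54260 386985
39 6694 55199 331786
40 5739 56154 275632
41 4768 57125 218507
42 3780 58113 160394
43 2774 59119 101275
44 1752 60141 41134
45 711 41134 0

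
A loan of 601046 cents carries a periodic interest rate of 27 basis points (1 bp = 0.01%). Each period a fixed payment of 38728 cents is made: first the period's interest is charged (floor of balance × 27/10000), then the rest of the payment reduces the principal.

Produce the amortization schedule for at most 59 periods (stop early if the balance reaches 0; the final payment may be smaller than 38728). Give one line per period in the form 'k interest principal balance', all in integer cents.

1 1622 37106 563940
2 1522 37206 526734
3 1422 37306 489428
4 1321 37407 452021
5 1220 37508 414513
6 1119 37609 376904
7 1017 37711 339193
8 915 37813 301380
9 813 37915 263465
10 711 38017 225448
11 608 38120 187328
12 505 38223 149105
13 402 38326 110779
14 299 38429 72350
15 195 38533 33817
16 91 33817 0

1. interest=⌊601046·27/10000⌋=1622; principal=38728-1622=37106; balance=601046-37106=563940
2. interest=⌊563940·27/10000⌋=1522; principal=38728-1522=37206; balance=563940-37206=526734
3. interest=⌊526734·27/10000⌋=1422; principal=38728-1422=37306; balance=526734-37306=489428
4. interest=⌊489428·27/10000⌋=1321; principal=38728-1321=37407; balance=489428-37407=452021
5. interest=⌊452021·27/10000⌋=1220; principal=38728-1220=37508; balance=452021-37508=414513
6. interest=⌊414513·27/10000⌋=1119; principal=38728-1119=37609; balance=414513-37609=376904
7. interest=⌊376904·27/10000⌋=1017; principal=38728-1017=37711; balance=376904-37711=339193
8. interest=⌊339193·27/10000⌋=915; principal=38728-915=37813; balance=339193-37813=301380
9. interest=⌊301380·27/10000⌋=813; principal=38728-813=37915; balance=301380-37915=263465
10. interest=⌊263465·27/10000⌋=711; principal=38728-711=38017; balance=263465-38017=225448
11. interest=⌊225448·27/10000⌋=608; principal=38728-608=38120; balance=225448-38120=187328
12. interest=⌊187328·27/10000⌋=505; principal=38728-505=38223; balance=187328-38223=149105
13. interest=⌊149105·27/10000⌋=402; principal=38728-402=38326; balance=149105-38326=110779
14. interest=⌊110779·27/10000⌋=299; principal=38728-299=38429; balance=110779-38429=72350
15. interest=⌊72350·27/10000⌋=195; principal=38728-195=38533; balance=72350-38533=33817
16. interest=⌊33817·27/10000⌋=91; principal=min(38728-91,33817)=33817; balance=33817-33817=0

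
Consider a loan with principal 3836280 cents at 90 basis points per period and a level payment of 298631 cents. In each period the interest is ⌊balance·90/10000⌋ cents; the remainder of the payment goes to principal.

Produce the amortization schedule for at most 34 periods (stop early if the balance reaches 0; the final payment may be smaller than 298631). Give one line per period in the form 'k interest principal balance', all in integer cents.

1. interest=⌊3836280·90/10000⌋=34526; principal=298631-34526=264105; balance=3836280-264105=3572175
2. interest=⌊3572175·90/10000⌋=32149; principal=298631-32149=266482; balance=3572175-266482=3305693
3. interest=⌊3305693·90/10000⌋=29751; principal=298631-29751=268880; balance=3305693-268880=3036813
4. interest=⌊3036813·90/10000⌋=27331; principal=298631-27331=271300; balance=3036813-271300=2765513
5. interest=⌊2765513·90/10000⌋=24889; principal=298631-24889=273742; balance=2765513-273742=2491771
6. interest=⌊2491771·90/10000⌋=22425; principal=298631-22425=276206; balance=2491771-276206=2215565
7. interest=⌊2215565·90/10000⌋=19940; principal=298631-19940=278691; balance=2215565-278691=1936874
8. interest=⌊1936874·90/10000⌋=17431; principal=298631-17431=281200; balance=1936874-281200=1655674
9. interest=⌊1655674·90/10000⌋=14901; principal=298631-14901=283730; balance=1655674-283730=1371944
10. interest=⌊1371944·90/10000⌋=12347; principal=298631-12347=286284; balance=1371944-286284=1085660
11. interest=⌊1085660·90/10000⌋=9770; principal=298631-9770=288861; balance=1085660-288861=796799
12. interest=⌊796799·90/10000⌋=7171; principal=298631-7171=291460; balance=796799-291460=505339
13. interest=⌊505339·90/10000⌋=4548; principal=298631-4548=294083; balance=505339-294083=211256
14. interest=⌊211256·90/10000⌋=1901; principal=min(298631-1901,211256)=211256; balance=211256-211256=0

1 34526 264105 3572175
2 32149 266482 3305693
3 29751 268880 3036813
4 27331 271300 2765513
5 24889 273742 2491771
6 22425 276206 2215565
7 19940 278691 1936874
8 17431 281200 1655674
9 14901 283730 1371944
10 12347 286284 1085660
11 9770 288861 796799
12 7171 291460 505339
13 4548 294083 211256
14 1901 211256 0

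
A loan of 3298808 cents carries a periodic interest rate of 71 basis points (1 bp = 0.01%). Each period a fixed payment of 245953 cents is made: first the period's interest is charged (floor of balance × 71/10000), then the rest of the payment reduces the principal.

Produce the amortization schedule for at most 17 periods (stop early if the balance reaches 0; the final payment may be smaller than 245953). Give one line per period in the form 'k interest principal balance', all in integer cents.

1 23421 222532 3076276
2 21841 224112 2852164
3 20250 225703 2626461
4 18647 227306 2399155
5 17034 228919 2170236
6 15408 230545 1939691
7 13771 232182 1707509
8 12123 233830 1473679
9 10463 235490 1238189
10 8791 237162 1001027
11 7107 238846 762181
12 5411 240542 521639
13 3703 242250 279389
14 1983 243970 35419
15 251 35419 0

1. interest=⌊3298808·71/10000⌋=23421; principal=245953-23421=222532; balance=3298808-222532=3076276
2. interest=⌊3076276·71/10000⌋=21841; principal=245953-21841=224112; balance=3076276-224112=2852164
3. interest=⌊2852164·71/10000⌋=20250; principal=245953-20250=225703; balance=2852164-225703=2626461
4. interest=⌊2626461·71/10000⌋=18647; principal=245953-18647=227306; balance=2626461-227306=2399155
5. interest=⌊2399155·71/10000⌋=17034; principal=245953-17034=228919; balance=2399155-228919=2170236
6. interest=⌊2170236·71/10000⌋=15408; principal=245953-15408=230545; balance=2170236-230545=1939691
7. interest=⌊1939691·71/10000⌋=13771; principal=245953-13771=232182; balance=1939691-232182=1707509
8. interest=⌊1707509·71/10000⌋=12123; principal=245953-12123=233830; balance=1707509-233830=1473679
9. interest=⌊1473679·71/10000⌋=10463; principal=245953-10463=235490; balance=1473679-235490=1238189
10. interest=⌊1238189·71/10000⌋=8791; principal=245953-8791=237162; balance=1238189-237162=1001027
11. interest=⌊1001027·71/10000⌋=7107; principal=245953-7107=238846; balance=1001027-238846=762181
12. interest=⌊762181·71/10000⌋=5411; principal=245953-5411=240542; balance=762181-240542=521639
13. interest=⌊521639·71/10000⌋=3703; principal=245953-3703=242250; balance=521639-242250=279389
14. interest=⌊279389·71/10000⌋=1983; principal=245953-1983=243970; balance=279389-243970=35419
15. interest=⌊35419·71/10000⌋=251; principal=min(245953-251,35419)=35419; balance=35419-35419=0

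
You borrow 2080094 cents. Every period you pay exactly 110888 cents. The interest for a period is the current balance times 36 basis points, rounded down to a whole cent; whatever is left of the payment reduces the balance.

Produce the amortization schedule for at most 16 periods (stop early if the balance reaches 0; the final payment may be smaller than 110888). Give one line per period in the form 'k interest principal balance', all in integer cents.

1 7488 103400 1976694
2 7116 103772 1872922
3 6742 104146 1768776
4 6367 104521 1664255
5 5991 104897 1559358
6 5613 105275 1454083
7 5234 105654 1348429
8 4854 106034 1242395
9 4472 106416 1135979
10 4089 106799 1029180
11 3705 107183 921997
12 3319 107569 814428
13 2931 107957 706471
14 2543 108345 598126
15 2153 108735 489391
16 1761 109127 380264

1. interest=⌊2080094·36/10000⌋=7488; principal=110888-7488=103400; balance=2080094-103400=1976694
2. interest=⌊1976694·36/10000⌋=7116; principal=110888-7116=103772; balance=1976694-103772=1872922
3. interest=⌊1872922·36/10000⌋=6742; principal=110888-6742=104146; balance=1872922-104146=1768776
4. interest=⌊1768776·36/10000⌋=6367; principal=110888-6367=104521; balance=1768776-104521=1664255
5. interest=⌊1664255·36/10000⌋=5991; principal=110888-5991=104897; balance=1664255-104897=1559358
6. interest=⌊1559358·36/10000⌋=5613; principal=110888-5613=105275; balance=1559358-105275=1454083
7. interest=⌊1454083·36/10000⌋=5234; principal=110888-5234=105654; balance=1454083-105654=1348429
8. interest=⌊1348429·36/10000⌋=4854; principal=110888-4854=106034; balance=1348429-106034=1242395
9. interest=⌊1242395·36/10000⌋=4472; principal=110888-4472=106416; balance=1242395-106416=1135979
10. interest=⌊1135979·36/10000⌋=4089; principal=110888-4089=106799; balance=1135979-106799=1029180
11. interest=⌊1029180·36/10000⌋=3705; principal=110888-3705=107183; balance=1029180-107183=921997
12. interest=⌊921997·36/10000⌋=3319; principal=110888-3319=107569; balance=921997-107569=814428
13. interest=⌊814428·36/10000⌋=2931; principal=110888-2931=107957; balance=814428-107957=706471
14. interest=⌊706471·36/10000⌋=2543; principal=110888-2543=108345; balance=706471-108345=598126
15. interest=⌊598126·36/10000⌋=2153; principal=110888-2153=108735; balance=598126-108735=489391
16. interest=⌊489391·36/10000⌋=1761; principal=110888-1761=109127; balance=489391-109127=380264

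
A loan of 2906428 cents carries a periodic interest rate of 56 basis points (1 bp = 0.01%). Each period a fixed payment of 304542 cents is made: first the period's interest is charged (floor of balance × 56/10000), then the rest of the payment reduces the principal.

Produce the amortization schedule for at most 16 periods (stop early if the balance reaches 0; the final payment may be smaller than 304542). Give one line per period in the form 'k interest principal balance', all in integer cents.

1 16275 288267 2618161
2 14661 289881 2328280
3 13038 291504 2036776
4 11405 293137 1743639
5 9764 294778 1448861
6 8113 296429 1152432
7 6453 298089 854343
8 4784 299758 554585
9 3105 301437 253148
10 1417 253148 0

1. interest=⌊2906428·56/10000⌋=16275; principal=304542-16275=288267; balance=2906428-288267=2618161
2. interest=⌊2618161·56/10000⌋=14661; principal=304542-14661=289881; balance=2618161-289881=2328280
3. interest=⌊2328280·56/10000⌋=13038; principal=304542-13038=291504; balance=2328280-291504=2036776
4. interest=⌊2036776·56/10000⌋=11405; principal=304542-11405=293137; balance=2036776-293137=1743639
5. interest=⌊1743639·56/10000⌋=9764; principal=304542-9764=294778; balance=1743639-294778=1448861
6. interest=⌊1448861·56/10000⌋=8113; principal=304542-8113=296429; balance=1448861-296429=1152432
7. interest=⌊1152432·56/10000⌋=6453; principal=304542-6453=298089; balance=1152432-298089=854343
8. interest=⌊854343·56/10000⌋=4784; principal=304542-4784=299758; balance=854343-299758=554585
9. interest=⌊554585·56/10000⌋=3105; principal=304542-3105=301437; balance=554585-301437=253148
10. interest=⌊253148·56/10000⌋=1417; principal=min(304542-1417,253148)=253148; balance=253148-253148=0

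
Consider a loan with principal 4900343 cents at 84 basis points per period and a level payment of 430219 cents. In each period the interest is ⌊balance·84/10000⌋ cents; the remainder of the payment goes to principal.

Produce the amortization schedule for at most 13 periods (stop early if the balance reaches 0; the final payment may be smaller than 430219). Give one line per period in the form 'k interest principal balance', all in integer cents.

1 41162 389057 4511286
2 37894 392325 4118961
3 34599 395620 3723341
4 31276 398943 3324398
5 27924 402295 2922103
6 24545 405674 2516429
7 21138 409081 2107348
8 17701 412518 1694830
9 14236 415983 1278847
10 10742 419477 859370
11 7218 423001 436369
12 3665 426554 9815
13 82 9815 0

1. interest=⌊4900343·84/10000⌋=41162; principal=430219-41162=389057; balance=4900343-389057=4511286
2. interest=⌊4511286·84/10000⌋=37894; principal=430219-37894=392325; balance=4511286-392325=4118961
3. interest=⌊4118961·84/10000⌋=34599; principal=430219-34599=395620; balance=4118961-395620=3723341
4. interest=⌊3723341·84/10000⌋=31276; principal=430219-31276=398943; balance=3723341-398943=3324398
5. interest=⌊3324398·84/10000⌋=27924; principal=430219-27924=402295; balance=3324398-402295=2922103
6. interest=⌊2922103·84/10000⌋=24545; principal=430219-24545=405674; balance=2922103-405674=2516429
7. interest=⌊2516429·84/10000⌋=21138; principal=430219-21138=409081; balance=2516429-409081=2107348
8. interest=⌊2107348·84/10000⌋=17701; principal=430219-17701=412518; balance=2107348-412518=1694830
9. interest=⌊1694830·84/10000⌋=14236; principal=430219-14236=415983; balance=1694830-415983=1278847
10. interest=⌊1278847·84/10000⌋=10742; principal=430219-10742=419477; balance=1278847-419477=859370
11. interest=⌊859370·84/10000⌋=7218; principal=430219-7218=423001; balance=859370-423001=436369
12. interest=⌊436369·84/10000⌋=3665; principal=430219-3665=426554; balance=436369-426554=9815
13. interest=⌊9815·84/10000⌋=82; principal=min(430219-82,9815)=9815; balance=9815-9815=0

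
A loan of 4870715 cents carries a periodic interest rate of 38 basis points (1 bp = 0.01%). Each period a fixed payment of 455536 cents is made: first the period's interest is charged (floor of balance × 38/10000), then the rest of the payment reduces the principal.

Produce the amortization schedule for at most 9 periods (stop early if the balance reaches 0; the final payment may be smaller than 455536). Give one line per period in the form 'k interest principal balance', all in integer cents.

1 18508 437028 4433687
2 16848 438688 3994999
3 15180 440356 3554643
4 13507 442029 3112614
5 11827 443709 2668905
6 10141 445395 2223510
7 8449 447087 1776423
8 6750 448786 1327637
9 5045 450491 877146

1. interest=⌊4870715·38/10000⌋=18508; principal=455536-18508=437028; balance=4870715-437028=4433687
2. interest=⌊4433687·38/10000⌋=16848; principal=455536-16848=438688; balance=4433687-438688=3994999
3. interest=⌊3994999·38/10000⌋=15180; principal=455536-15180=440356; balance=3994999-440356=3554643
4. interest=⌊3554643·38/10000⌋=13507; principal=455536-13507=442029; balance=3554643-442029=3112614
5. interest=⌊3112614·38/10000⌋=11827; principal=455536-11827=443709; balance=3112614-443709=2668905
6. interest=⌊2668905·38/10000⌋=10141; principal=455536-10141=445395; balance=2668905-445395=2223510
7. interest=⌊2223510·38/10000⌋=8449; principal=455536-8449=447087; balance=2223510-447087=1776423
8. interest=⌊1776423·38/10000⌋=6750; principal=455536-6750=448786; balance=1776423-448786=1327637
9. interest=⌊1327637·38/10000⌋=5045; principal=455536-5045=450491; balance=1327637-450491=877146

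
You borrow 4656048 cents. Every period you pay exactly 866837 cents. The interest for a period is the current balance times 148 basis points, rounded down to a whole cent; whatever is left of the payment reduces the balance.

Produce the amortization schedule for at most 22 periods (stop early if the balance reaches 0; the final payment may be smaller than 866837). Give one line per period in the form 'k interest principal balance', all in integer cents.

1. interest=⌊4656048·148/10000⌋=68909; principal=866837-68909=797928; balance=4656048-797928=3858120
2. interest=⌊3858120·148/10000⌋=57100; principal=866837-57100=809737; balance=3858120-809737=3048383
3. interest=⌊3048383·148/10000⌋=45116; principal=866837-45116=821721; balance=3048383-821721=2226662
4. interest=⌊2226662·148/10000⌋=32954; principal=866837-32954=833883; balance=2226662-833883=1392779
5. interest=⌊1392779·148/10000⌋=20613; principal=866837-20613=846224; balance=1392779-846224=546555
6. interest=⌊546555·148/10000⌋=8089; principal=min(866837-8089,546555)=546555; balance=546555-546555=0

1 68909 797928 3858120
2 57100 809737 3048383
3 45116 821721 2226662
4 32954 833883 1392779
5 20613 846224 546555
6 8089 546555 0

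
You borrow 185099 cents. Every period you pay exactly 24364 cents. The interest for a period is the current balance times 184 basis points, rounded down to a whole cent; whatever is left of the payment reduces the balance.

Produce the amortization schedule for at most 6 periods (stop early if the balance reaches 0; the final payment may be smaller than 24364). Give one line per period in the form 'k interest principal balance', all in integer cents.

1. interest=⌊185099·184/10000⌋=3405; principal=24364-3405=20959; balance=185099-20959=164140
2. interest=⌊164140·184/10000⌋=3020; principal=24364-3020=21344; balance=164140-21344=142796
3. interest=⌊142796·184/10000⌋=2627; principal=24364-2627=21737; balance=142796-21737=121059
4. interest=⌊121059·184/10000⌋=2227; principal=24364-2227=22137; balance=121059-22137=98922
5. interest=⌊98922·184/10000⌋=1820; principal=24364-1820=22544; balance=98922-22544=76378
6. interest=⌊76378·184/10000⌋=1405; principal=24364-1405=22959; balance=76378-22959=53419

1 3405 20959 164140
2 3020 21344 142796
3 2627 21737 121059
4 2227 22137 98922
5 1820 22544 76378
6 1405 22959 53419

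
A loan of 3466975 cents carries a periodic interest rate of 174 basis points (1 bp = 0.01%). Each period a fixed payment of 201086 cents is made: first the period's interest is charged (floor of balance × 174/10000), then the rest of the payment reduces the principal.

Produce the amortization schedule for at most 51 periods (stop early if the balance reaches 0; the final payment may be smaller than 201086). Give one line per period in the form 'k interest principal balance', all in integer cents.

1 60325 140761 3326214
2 57876 143210 3183004
3 55384 145702 3037302
4 52849 148237 2889065
5 50269 150817 2738248
6 47645 153441 2584807
7 44975 156111 2428696
8 42259 158827 2269869
9 39495 161591 2108278
10 36684 164402 1943876
11 33823 167263 1776613
12 30913 170173 1606440
13 27952 173134 1433306
14 24939 176147 1257159
15 21874 179212 1077947
16 18756 182330 895617
17 15583 185503 710114
18 12355 188731 521383
19 9072 192014 329369
20 5731 195355 134014
21 2331 134014 0

1. interest=⌊3466975·174/10000⌋=60325; principal=201086-60325=140761; balance=3466975-140761=3326214
2. interest=⌊3326214·174/10000⌋=57876; principal=201086-57876=143210; balance=3326214-143210=3183004
3. interest=⌊3183004·174/10000⌋=55384; principal=201086-55384=145702; balance=3183004-145702=3037302
4. interest=⌊3037302·174/10000⌋=52849; principal=201086-52849=148237; balance=3037302-148237=2889065
5. interest=⌊2889065·174/10000⌋=50269; principal=201086-50269=150817; balance=2889065-150817=2738248
6. interest=⌊2738248·174/10000⌋=47645; principal=201086-47645=153441; balance=2738248-153441=2584807
7. interest=⌊2584807·174/10000⌋=44975; principal=201086-44975=156111; balance=2584807-156111=2428696
8. interest=⌊2428696·174/10000⌋=42259; principal=201086-42259=158827; balance=2428696-158827=2269869
9. interest=⌊2269869·174/10000⌋=39495; principal=201086-39495=161591; balance=2269869-161591=2108278
10. interest=⌊2108278·174/10000⌋=36684; principal=201086-36684=164402; balance=2108278-164402=1943876
11. interest=⌊1943876·174/10000⌋=33823; principal=201086-33823=167263; balance=1943876-167263=1776613
12. interest=⌊1776613·174/10000⌋=30913; principal=201086-30913=170173; balance=1776613-170173=1606440
13. interest=⌊1606440·174/10000⌋=27952; principal=201086-27952=173134; balance=1606440-173134=1433306
14. interest=⌊1433306·174/10000⌋=24939; principal=201086-24939=176147; balance=1433306-176147=1257159
15. interest=⌊1257159·174/10000⌋=21874; principal=201086-21874=179212; balance=1257159-179212=1077947
16. interest=⌊1077947·174/10000⌋=18756; principal=201086-18756=182330; balance=1077947-182330=895617
17. interest=⌊895617·174/10000⌋=15583; principal=201086-15583=185503; balance=895617-185503=710114
18. interest=⌊710114·174/10000⌋=12355; principal=201086-12355=188731; balance=710114-188731=521383
19. interest=⌊521383·174/10000⌋=9072; principal=201086-9072=192014; balance=521383-192014=329369
20. interest=⌊329369·174/10000⌋=5731; principal=201086-5731=195355; balance=329369-195355=134014
21. interest=⌊134014·174/10000⌋=2331; principal=min(201086-2331,134014)=134014; balance=134014-134014=0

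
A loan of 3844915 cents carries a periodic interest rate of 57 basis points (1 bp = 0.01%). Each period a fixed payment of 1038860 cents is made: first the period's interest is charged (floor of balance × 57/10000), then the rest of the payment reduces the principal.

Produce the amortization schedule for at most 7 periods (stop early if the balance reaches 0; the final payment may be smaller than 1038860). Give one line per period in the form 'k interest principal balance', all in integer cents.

1. interest=⌊3844915·57/10000⌋=21916; principal=1038860-21916=1016944; balance=3844915-1016944=2827971
2. interest=⌊2827971·57/10000⌋=16119; principal=1038860-16119=1022741; balance=2827971-1022741=1805230
3. interest=⌊1805230·57/10000⌋=10289; principal=1038860-10289=1028571; balance=1805230-1028571=776659
4. interest=⌊776659·57/10000⌋=4426; principal=min(1038860-4426,776659)=776659; balance=776659-776659=0

1 21916 1016944 2827971
2 16119 1022741 1805230
3 10289 1028571 776659
4 4426 776659 0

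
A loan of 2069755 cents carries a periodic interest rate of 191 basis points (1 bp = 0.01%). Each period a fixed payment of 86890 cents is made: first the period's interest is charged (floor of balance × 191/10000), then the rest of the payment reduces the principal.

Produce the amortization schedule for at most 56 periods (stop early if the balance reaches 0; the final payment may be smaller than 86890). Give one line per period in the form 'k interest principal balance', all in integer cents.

1. interest=⌊2069755·191/10000⌋=39532; principal=86890-39532=47358; balance=2069755-47358=2022397
2. interest=⌊2022397·191/10000⌋=38627; principal=86890-38627=48263; balance=2022397-48263=1974134
3. interest=⌊1974134·191/10000⌋=37705; principal=86890-37705=49185; balance=1974134-49185=1924949
4. interest=⌊1924949·191/10000⌋=36766; principal=86890-36766=50124; balance=1924949-50124=1874825
5. interest=⌊1874825·191/10000⌋=35809; principal=86890-35809=51081; balance=1874825-51081=1823744
6. interest=⌊1823744·191/10000⌋=34833; principal=86890-34833=52057; balance=1823744-52057=1771687
7. interest=⌊1771687·191/10000⌋=33839; principal=86890-33839=53051; balance=1771687-53051=1718636
8. interest=⌊1718636·191/10000⌋=32825; principal=86890-32825=54065; balance=1718636-54065=1664571
9. interest=⌊1664571·191/10000⌋=31793; principal=86890-31793=55097; balance=1664571-55097=1609474
10. interest=⌊1609474·191/10000⌋=30740; principal=86890-30740=56150; balance=1609474-56150=1553324
11. interest=⌊1553324·191/10000⌋=29668; principal=86890-29668=57222; balance=1553324-57222=1496102
12. interest=⌊1496102·191/10000⌋=28575; principal=86890-28575=58315; balance=1496102-58315=1437787
13. interest=⌊1437787·191/10000⌋=27461; principal=86890-27461=59429; balance=1437787-59429=1378358
14. interest=⌊1378358·191/10000⌋=26326; principal=86890-26326=60564; balance=1378358-60564=1317794
15. interest=⌊1317794·191/10000⌋=25169; principal=86890-25169=61721; balance=1317794-61721=1256073
16. interest=⌊1256073·191/10000⌋=23990; principal=86890-23990=62900; balance=1256073-62900=1193173
17. interest=⌊1193173·191/10000⌋=22789; principal=86890-22789=64101; balance=1193173-64101=1129072
18. interest=⌊1129072·191/10000⌋=21565; principal=86890-21565=65325; balance=1129072-65325=1063747
19. interest=⌊1063747·191/10000⌋=20317; principal=86890-20317=66573; balance=1063747-66573=997174
20. interest=⌊997174·191/10000⌋=19046; principal=86890-19046=67844; balance=997174-67844=929330
21. interest=⌊929330·191/10000⌋=17750; principal=86890-17750=69140; balance=929330-69140=860190
22. interest=⌊860190·191/10000⌋=16429; principal=86890-16429=70461; balance=860190-70461=789729
23. interest=⌊789729·191/10000⌋=15083; principal=86890-15083=71807; balance=789729-71807=717922
24. interest=⌊717922·191/10000⌋=13712; principal=86890-13712=73178; balance=717922-73178=644744
25. interest=⌊644744·191/10000⌋=12314; principal=86890-12314=74576; balance=644744-74576=570168
26. interest=⌊570168·191/10000⌋=10890; principal=86890-10890=76000; balance=570168-76000=494168
27. interest=⌊494168·191/10000⌋=9438; principal=86890-9438=77452; balance=494168-77452=416716
28. interest=⌊416716·191/10000⌋=7959; principal=86890-7959=78931; balance=416716-78931=337785
29. interest=⌊337785·191/10000⌋=6451; principal=86890-6451=80439; balance=337785-80439=257346
30. interest=⌊257346·191/10000⌋=4915; principal=86890-4915=81975; balance=257346-81975=175371
31. interest=⌊175371·191/10000⌋=3349; principal=86890-3349=83541; balance=175371-83541=91830
32. interest=⌊91830·191/10000⌋=1753; principal=86890-1753=85137; balance=91830-85137=6693
33. interest=⌊6693·191/10000⌋=127; principal=min(86890-127,6693)=6693; balance=6693-6693=0

1 39532 47358 2022397
2 38627 48263 1974134
3 37705 49185 1924949
4 36766 50124 1874825
5 35809 51081 1823744
6 34833 52057 1771687
7 33839 53051 1718636
8 32825 54065 1664571
9 31793 55097 1609474
10 30740 56150 1553324
11 29668 57222 1496102
12 28575 58315 1437787
13 27461 59429 1378358
14 26326 60564 1317794
15 25169 61721 1256073
16 23990 62900 1193173
17 22789 64101 1129072
18 21565 65325 1063747
19 20317 66573 997174
20 19046 67844 929330
21 17750 69140 860190
22 16429 70461 789729
23 15083 71807 717922
24 13712 73178 644744
25 12314 74576 570168
26 10890 76000 494168
27 9438 77452 416716
28 7959 78931 337785
29 6451 80439 257346
30 4915 81975 175371
31 3349 83541 91830
32 1753 85137 6693
33 127 6693 0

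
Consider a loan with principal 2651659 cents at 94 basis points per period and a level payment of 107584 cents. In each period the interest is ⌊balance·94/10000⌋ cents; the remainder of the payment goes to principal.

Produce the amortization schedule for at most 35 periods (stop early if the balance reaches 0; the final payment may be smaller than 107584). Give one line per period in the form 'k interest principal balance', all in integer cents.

1. interest=⌊2651659·94/10000⌋=24925; principal=107584-24925=82659; balance=2651659-82659=2569000
2. interest=⌊2569000·94/10000⌋=24148; principal=107584-24148=83436; balance=2569000-83436=2485564
3. interest=⌊2485564·94/10000⌋=23364; principal=107584-23364=84220; balance=2485564-84220=2401344
4. interest=⌊2401344·94/10000⌋=22572; principal=107584-22572=85012; balance=2401344-85012=2316332
5. interest=⌊2316332·94/10000⌋=21773; principal=107584-21773=85811; balance=2316332-85811=2230521
6. interest=⌊2230521·94/10000⌋=20966; principal=107584-20966=86618; balance=2230521-86618=2143903
7. interest=⌊2143903·94/10000⌋=20152; principal=107584-20152=87432; balance=2143903-87432=2056471
8. interest=⌊2056471·94/10000⌋=19330; principal=107584-19330=88254; balance=2056471-88254=1968217
9. interest=⌊1968217·94/10000⌋=18501; principal=107584-18501=89083; balance=1968217-89083=1879134
10. interest=⌊1879134·94/10000⌋=17663; principal=107584-17663=89921; balance=1879134-89921=1789213
11. interest=⌊1789213·94/10000⌋=16818; principal=107584-16818=90766; balance=1789213-90766=1698447
12. interest=⌊1698447·94/10000⌋=15965; principal=107584-15965=91619; balance=1698447-91619=1606828
13. interest=⌊1606828·94/10000⌋=15104; principal=107584-15104=92480; balance=1606828-92480=1514348
14. interest=⌊1514348·94/10000⌋=14234; principal=107584-14234=93350; balance=1514348-93350=1420998
15. interest=⌊1420998·94/10000⌋=13357; principal=107584-13357=94227; balance=1420998-94227=1326771
16. interest=⌊1326771·94/10000⌋=12471; principal=107584-12471=95113; balance=1326771-95113=1231658
17. interest=⌊1231658·94/10000⌋=11577; principal=107584-11577=96007; balance=1231658-96007=1135651
18. interest=⌊1135651·94/10000⌋=10675; principal=107584-10675=96909; balance=1135651-96909=1038742
19. interest=⌊1038742·94/10000⌋=9764; principal=107584-9764=97820; balance=1038742-97820=940922
20. interest=⌊940922·94/10000⌋=8844; principal=107584-8844=98740; balance=940922-98740=842182
21. interest=⌊842182·94/10000⌋=7916; principal=107584-7916=99668; balance=842182-99668=742514
22. interest=⌊742514·94/10000⌋=6979; principal=107584-6979=100605; balance=742514-100605=641909
23. interest=⌊641909·94/10000⌋=6033; principal=107584-6033=101551; balance=641909-101551=540358
24. interest=⌊540358·94/10000⌋=5079; principal=107584-5079=102505; balance=540358-102505=437853
25. interest=⌊437853·94/10000⌋=4115; principal=107584-4115=103469; balance=437853-103469=334384
26. interest=⌊334384·94/10000⌋=3143; principal=107584-3143=104441; balance=334384-104441=229943
27. interest=⌊229943·94/10000⌋=2161; principal=107584-2161=105423; balance=229943-105423=124520
28. interest=⌊124520·94/10000⌋=1170; principal=107584-1170=106414; balance=124520-106414=18106
29. interest=⌊18106·94/10000⌋=170; principal=min(107584-170,18106)=18106; balance=18106-18106=0

1 24925 82659 2569000
2 24148 83436 2485564
3 23364 84220 2401344
4 22572 85012 2316332
5 21773 85811 2230521
6 20966 86618 2143903
7 20152 87432 2056471
8 19330 88254 1968217
9 18501 89083 1879134
10 17663 89921 1789213
11 16818 90766 1698447
12 15965 91619 1606828
13 15104 92480 1514348
14 14234 93350 1420998
15 13357 94227 1326771
16 12471 95113 1231658
17 11577 96007 1135651
18 10675 96909 1038742
19 9764 97820 940922
20 8844 98740 842182
21 7916 99668 742514
22 6979 100605 641909
23 6033 101551 540358
24 5079 102505 437853
25 4115 103469 334384
26 3143 104441 229943
27 2161 105423 124520
28 1170 106414 18106
29 170 18106 0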